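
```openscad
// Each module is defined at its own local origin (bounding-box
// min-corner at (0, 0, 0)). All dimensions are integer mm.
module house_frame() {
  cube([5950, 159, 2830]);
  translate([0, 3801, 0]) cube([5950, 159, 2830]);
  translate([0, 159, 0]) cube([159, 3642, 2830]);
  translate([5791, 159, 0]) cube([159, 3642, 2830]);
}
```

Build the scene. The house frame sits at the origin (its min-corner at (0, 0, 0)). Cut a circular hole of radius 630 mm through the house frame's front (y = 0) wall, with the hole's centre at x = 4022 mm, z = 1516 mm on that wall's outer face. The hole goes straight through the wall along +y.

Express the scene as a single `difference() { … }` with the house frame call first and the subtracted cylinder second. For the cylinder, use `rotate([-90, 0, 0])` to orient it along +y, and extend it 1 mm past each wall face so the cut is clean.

difference() {
  house_frame();
  translate([4022, -1, 1516]) rotate([-90, 0, 0]) cylinder(h = 161, r = 630);
}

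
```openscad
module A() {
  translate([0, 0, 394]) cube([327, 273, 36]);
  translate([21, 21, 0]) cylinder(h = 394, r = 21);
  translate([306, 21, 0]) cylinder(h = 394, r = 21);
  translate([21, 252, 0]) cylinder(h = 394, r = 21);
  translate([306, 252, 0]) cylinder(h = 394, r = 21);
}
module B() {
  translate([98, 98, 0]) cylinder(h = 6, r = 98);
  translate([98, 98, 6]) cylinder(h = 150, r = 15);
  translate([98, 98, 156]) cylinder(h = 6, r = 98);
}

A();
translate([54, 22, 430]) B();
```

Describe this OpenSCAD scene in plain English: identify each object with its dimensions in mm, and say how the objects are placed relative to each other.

A is a simple wooden stool: a rectangular seat 327 mm (x) by 273 mm (y), 36 mm thick, top face at z = 430 mm, on four round legs, each 42 mm in diameter. The legs rest on z = 0, each leg's axis is inset half a diameter from the nearest pair of seat edges (so the leg's bounding box is flush with the corner).

B is a spool: two coaxial disc flanges of radius 98 mm and thickness 6 mm, joined by a core cylinder of radius 15 mm and height 150 mm. The lower flange rests on z = 0 and the three cylinders share a vertical axis.

The spool is on top of the stool.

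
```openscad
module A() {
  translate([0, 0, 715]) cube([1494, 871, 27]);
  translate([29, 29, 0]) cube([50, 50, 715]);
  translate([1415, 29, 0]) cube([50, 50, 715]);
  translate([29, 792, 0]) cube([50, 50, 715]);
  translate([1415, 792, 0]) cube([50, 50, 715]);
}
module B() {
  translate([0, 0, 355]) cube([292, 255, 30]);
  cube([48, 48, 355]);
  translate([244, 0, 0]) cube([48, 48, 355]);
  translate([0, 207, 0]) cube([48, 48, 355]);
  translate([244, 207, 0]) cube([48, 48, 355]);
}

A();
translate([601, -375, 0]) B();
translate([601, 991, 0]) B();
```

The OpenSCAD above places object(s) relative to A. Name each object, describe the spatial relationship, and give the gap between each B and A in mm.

A is a table. B is a stool. Two stools sit around the table at the −y, +y sides. The gap between each stool and the table is 120 mm.

Each stool's nearest face is 120 mm from the table's bounding box.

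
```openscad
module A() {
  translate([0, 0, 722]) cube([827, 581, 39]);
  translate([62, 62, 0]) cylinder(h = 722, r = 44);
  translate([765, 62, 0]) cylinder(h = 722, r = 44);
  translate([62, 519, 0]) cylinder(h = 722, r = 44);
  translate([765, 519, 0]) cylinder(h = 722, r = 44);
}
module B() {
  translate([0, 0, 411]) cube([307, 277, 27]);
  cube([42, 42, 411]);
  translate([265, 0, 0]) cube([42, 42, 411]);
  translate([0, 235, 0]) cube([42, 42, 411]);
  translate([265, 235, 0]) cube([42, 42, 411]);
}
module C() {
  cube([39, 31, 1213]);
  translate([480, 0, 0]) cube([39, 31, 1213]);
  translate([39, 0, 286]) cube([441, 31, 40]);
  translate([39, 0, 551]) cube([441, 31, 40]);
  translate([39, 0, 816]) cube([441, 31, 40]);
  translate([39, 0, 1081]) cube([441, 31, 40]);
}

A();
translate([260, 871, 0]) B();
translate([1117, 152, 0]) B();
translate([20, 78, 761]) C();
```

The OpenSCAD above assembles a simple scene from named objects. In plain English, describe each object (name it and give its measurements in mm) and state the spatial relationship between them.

A is a rectangular dining table. The top is 827×581×39 mm with its upper surface at z = 761 mm. It stands on four round legs of 88 mm diameter, each leg's bounding box inset 18 mm from the nearest pair of top edges, running from the floor to the underside of the top.

B is a four-legged stool. The seat is a 307×277×27 mm slab whose top surface is at z = 438 mm; four square legs, each 42×42 mm in cross-section, run from the floor (z = 0) to the underside of the seat, each flush with a corner of the seat.

C is a straight ladder. Two 39×31 mm vertical rails, 1213 mm tall, stand 519 mm apart (outside-to-outside) with their front faces coplanar on the −y side. 4 rungs, each 31 mm deep and 40 mm tall, span between the inner faces of the rails, front faces flush with the rails. The lowest rung's underside is at z = 286 mm and rungs are spaced 265 mm apart (underside to underside).

Two stools sit around the table at the +y, +x sides. The ladder is on top of the table.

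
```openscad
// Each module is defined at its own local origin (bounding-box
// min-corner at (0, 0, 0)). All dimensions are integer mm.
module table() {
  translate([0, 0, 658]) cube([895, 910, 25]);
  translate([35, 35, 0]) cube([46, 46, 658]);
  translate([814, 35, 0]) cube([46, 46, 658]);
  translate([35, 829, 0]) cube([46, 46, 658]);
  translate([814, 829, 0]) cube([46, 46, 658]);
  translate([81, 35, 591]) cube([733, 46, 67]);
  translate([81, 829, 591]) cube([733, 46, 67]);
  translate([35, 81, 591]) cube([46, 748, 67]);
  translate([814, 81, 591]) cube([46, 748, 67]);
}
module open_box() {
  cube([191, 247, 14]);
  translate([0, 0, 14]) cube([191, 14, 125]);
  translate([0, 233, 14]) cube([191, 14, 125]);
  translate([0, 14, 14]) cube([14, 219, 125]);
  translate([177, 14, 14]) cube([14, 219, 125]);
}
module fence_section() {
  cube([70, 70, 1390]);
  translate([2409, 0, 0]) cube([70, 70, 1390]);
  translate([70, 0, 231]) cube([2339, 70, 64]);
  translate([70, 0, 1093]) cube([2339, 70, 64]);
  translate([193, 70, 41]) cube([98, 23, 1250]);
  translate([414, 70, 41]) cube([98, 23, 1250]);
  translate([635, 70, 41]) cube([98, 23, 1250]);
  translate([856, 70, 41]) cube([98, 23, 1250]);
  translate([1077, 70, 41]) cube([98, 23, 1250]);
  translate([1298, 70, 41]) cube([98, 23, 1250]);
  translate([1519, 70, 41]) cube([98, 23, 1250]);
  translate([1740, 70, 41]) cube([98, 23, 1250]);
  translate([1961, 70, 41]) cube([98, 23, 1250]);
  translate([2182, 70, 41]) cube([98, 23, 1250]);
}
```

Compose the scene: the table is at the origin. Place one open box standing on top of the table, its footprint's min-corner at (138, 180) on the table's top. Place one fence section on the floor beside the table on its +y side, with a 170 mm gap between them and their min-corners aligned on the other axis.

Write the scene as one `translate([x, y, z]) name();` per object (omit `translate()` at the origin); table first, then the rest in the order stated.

table();
translate([138, 180, 683]) open_box();
translate([0, 1080, 0]) fence_section();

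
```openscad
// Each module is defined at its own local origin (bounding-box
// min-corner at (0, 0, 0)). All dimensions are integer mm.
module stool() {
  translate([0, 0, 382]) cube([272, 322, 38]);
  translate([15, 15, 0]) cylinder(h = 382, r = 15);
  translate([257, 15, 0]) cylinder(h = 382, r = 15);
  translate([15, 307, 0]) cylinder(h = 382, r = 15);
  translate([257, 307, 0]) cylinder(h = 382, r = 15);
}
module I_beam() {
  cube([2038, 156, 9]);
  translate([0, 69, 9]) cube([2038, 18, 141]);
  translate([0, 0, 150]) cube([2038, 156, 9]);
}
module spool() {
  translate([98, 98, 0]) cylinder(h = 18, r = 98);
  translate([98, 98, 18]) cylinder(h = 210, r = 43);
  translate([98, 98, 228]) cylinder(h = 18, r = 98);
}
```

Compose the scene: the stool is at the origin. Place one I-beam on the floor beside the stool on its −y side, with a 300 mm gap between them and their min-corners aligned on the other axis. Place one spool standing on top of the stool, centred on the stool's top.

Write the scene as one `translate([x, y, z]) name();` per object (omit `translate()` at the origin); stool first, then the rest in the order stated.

stool();
translate([0, -456, 0]) I_beam();
translate([38, 63, 420]) spool();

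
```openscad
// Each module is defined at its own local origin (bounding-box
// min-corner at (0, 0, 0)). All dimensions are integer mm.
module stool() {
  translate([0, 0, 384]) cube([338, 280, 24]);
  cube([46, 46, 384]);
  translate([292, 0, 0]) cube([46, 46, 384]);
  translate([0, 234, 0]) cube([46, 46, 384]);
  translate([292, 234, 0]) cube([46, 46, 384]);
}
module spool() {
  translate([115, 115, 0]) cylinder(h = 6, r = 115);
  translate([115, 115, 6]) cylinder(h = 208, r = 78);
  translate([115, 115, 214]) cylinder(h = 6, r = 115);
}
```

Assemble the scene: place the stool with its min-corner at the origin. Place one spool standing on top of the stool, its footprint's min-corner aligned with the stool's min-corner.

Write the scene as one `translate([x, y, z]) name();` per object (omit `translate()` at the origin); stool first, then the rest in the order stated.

stool();
translate([0, 0, 408]) spool();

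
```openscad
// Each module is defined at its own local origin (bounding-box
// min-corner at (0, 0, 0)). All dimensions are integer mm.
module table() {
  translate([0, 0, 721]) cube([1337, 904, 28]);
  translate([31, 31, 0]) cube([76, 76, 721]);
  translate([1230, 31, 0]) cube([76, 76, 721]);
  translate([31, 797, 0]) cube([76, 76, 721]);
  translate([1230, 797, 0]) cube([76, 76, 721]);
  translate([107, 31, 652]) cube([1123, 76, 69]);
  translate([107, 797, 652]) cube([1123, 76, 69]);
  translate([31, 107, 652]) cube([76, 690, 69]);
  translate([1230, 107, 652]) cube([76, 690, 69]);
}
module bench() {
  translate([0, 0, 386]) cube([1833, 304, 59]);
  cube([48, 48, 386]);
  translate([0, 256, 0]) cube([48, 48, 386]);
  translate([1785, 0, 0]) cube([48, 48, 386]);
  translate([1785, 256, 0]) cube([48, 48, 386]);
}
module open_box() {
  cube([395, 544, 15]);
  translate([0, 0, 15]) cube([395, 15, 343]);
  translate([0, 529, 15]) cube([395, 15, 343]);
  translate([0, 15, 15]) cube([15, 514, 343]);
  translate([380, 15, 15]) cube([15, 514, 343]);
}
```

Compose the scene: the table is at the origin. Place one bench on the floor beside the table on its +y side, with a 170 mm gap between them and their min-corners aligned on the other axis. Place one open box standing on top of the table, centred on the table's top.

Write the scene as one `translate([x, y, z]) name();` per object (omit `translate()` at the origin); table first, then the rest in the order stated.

table();
translate([0, 1074, 0]) bench();
translate([471, 180, 749]) open_box();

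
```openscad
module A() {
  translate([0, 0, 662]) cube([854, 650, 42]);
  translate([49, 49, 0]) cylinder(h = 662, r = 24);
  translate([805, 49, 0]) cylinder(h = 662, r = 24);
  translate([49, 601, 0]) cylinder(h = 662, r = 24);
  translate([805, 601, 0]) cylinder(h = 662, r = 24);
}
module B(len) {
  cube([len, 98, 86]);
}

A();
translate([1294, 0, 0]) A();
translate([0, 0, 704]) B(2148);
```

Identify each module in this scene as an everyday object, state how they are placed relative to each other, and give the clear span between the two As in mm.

A is a table. B is a beam. A beam spans the tops of two tables. The clear span between the two tables is 440 mm.

Second table starts at x = 1294; first ends at x = 854; clear span = 1294 − 854 = 440 mm.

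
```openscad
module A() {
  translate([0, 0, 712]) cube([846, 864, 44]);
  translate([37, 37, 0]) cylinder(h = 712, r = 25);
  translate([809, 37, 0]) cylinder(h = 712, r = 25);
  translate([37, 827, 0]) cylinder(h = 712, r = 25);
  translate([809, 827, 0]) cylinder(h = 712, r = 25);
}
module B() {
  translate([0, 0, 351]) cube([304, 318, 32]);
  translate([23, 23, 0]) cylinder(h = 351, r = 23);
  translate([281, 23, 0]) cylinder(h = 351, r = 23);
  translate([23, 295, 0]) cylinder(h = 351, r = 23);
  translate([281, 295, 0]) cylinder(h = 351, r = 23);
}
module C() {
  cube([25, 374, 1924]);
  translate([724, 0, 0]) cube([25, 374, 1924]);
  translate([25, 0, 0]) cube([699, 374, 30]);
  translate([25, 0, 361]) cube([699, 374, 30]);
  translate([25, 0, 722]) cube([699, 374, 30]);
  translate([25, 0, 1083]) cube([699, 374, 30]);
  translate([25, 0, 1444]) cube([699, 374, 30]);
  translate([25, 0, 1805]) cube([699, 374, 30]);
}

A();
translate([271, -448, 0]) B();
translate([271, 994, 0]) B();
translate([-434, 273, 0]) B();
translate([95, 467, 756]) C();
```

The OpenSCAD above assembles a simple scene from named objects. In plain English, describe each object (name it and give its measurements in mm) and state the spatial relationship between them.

A is a rectangular dining table. The top is 846×864×44 mm with its upper surface at z = 756 mm. It stands on four round legs of 50 mm diameter, each leg's bounding box inset 12 mm from the nearest pair of top edges, running from the floor to the underside of the top.

B is a simple wooden stool: a rectangular seat 304 mm (x) by 318 mm (y), 32 mm thick, top face at z = 383 mm, on four round legs, each 46 mm in diameter. The legs rest on z = 0, each leg's axis is inset half a diameter from the nearest pair of seat edges (so the leg's bounding box is flush with the corner).

C is a bookshelf 749 mm wide overall, 374 mm deep and 1924 mm tall. The two sides are 25 mm thick vertical panels. 6 horizontal shelves of 30 mm thickness span between the inner faces of the sides; the lowest shelf sits on the floor and shelves are stacked with a clear vertical gap of 331 mm between each pair.

Three stools sit around the table at the −y, +y, −x sides. The bookshelf is on top of the table.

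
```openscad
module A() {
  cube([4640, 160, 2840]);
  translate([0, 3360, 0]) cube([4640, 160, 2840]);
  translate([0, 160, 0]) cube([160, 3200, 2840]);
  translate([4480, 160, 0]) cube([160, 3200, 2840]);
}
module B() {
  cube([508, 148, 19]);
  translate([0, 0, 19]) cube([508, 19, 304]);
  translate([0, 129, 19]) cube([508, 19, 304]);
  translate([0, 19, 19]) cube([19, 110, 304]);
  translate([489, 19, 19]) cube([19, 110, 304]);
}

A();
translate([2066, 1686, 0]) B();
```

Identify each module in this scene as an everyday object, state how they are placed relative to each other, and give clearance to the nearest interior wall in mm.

Clearances: x = 1906, y = 1526; minimum 1526 mm.

A is a house frame. B is an open box. The open box sits inside the house frame, centred. The clearance to the nearest interior wall is 1526 mm.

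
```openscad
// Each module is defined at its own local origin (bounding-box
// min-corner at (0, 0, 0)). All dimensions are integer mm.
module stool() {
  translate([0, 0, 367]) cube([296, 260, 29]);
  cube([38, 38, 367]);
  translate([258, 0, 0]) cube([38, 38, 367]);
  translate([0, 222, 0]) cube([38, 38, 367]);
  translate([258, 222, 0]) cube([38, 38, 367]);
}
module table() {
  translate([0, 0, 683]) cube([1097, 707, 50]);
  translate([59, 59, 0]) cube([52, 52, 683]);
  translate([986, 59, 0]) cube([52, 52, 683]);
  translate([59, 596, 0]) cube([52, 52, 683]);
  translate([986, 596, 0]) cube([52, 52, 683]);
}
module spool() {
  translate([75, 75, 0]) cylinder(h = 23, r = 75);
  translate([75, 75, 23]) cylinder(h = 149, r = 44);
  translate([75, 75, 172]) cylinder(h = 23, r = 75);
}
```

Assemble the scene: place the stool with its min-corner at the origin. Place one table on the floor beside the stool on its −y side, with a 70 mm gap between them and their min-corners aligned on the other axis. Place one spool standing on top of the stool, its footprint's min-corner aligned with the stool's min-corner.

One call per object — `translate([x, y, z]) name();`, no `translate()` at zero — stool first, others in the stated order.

stool();
translate([0, -777, 0]) table();
translate([0, 0, 396]) spool();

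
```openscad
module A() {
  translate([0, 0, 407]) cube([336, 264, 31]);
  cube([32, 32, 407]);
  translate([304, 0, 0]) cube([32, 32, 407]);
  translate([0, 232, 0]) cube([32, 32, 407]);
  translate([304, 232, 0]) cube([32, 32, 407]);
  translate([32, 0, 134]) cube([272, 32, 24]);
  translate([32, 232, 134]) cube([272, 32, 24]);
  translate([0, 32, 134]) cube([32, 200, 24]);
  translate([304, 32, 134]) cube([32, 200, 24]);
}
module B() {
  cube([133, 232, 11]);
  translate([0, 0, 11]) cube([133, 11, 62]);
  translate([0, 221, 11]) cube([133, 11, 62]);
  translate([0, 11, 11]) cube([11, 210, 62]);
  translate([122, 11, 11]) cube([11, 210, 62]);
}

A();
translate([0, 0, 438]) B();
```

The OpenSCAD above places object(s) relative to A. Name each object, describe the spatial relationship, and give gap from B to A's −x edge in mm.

The open box's min-x is at 0; the stool's min-x is 0; gap = 0 mm.

A is a stool. B is an open box. The open box is on top of the stool. The gap from the open box to the stool's −x edge is 0 mm.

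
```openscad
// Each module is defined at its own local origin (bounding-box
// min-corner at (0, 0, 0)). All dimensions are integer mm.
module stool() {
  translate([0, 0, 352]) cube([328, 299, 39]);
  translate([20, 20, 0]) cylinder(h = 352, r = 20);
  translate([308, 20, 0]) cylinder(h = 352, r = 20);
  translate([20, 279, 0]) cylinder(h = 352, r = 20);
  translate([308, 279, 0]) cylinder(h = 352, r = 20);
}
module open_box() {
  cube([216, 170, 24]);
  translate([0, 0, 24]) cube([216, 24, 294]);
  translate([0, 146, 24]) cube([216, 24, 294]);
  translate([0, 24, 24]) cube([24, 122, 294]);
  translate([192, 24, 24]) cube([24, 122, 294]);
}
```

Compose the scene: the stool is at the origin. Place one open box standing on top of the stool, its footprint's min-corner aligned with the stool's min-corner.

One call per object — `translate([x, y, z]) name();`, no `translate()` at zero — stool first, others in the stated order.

stool();
translate([0, 0, 391]) open_box();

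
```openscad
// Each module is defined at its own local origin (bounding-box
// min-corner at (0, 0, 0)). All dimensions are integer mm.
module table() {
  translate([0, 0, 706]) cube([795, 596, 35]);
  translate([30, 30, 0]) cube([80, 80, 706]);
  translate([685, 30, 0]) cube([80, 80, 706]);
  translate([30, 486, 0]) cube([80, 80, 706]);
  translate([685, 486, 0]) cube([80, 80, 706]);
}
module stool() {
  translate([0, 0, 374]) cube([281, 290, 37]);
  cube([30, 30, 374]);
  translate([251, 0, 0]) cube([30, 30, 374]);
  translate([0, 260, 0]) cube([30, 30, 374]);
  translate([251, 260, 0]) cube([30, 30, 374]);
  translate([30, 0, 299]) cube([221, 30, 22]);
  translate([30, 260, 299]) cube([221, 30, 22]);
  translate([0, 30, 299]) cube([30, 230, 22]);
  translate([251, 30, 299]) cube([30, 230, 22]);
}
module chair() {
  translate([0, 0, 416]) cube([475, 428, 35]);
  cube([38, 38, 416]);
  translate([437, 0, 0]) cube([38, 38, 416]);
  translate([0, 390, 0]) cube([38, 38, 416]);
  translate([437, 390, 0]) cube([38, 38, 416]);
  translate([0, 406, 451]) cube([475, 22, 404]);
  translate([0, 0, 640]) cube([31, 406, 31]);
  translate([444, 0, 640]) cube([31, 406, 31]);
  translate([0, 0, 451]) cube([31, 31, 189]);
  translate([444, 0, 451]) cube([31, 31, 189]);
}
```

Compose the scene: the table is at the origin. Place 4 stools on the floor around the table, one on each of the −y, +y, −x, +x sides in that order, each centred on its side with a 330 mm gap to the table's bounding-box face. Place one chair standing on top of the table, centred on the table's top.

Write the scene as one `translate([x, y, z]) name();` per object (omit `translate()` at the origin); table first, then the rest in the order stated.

table();
translate([257, -620, 0]) stool();
translate([257, 926, 0]) stool();
translate([-611, 153, 0]) stool();
translate([1125, 153, 0]) stool();
translate([160, 84, 741]) chair();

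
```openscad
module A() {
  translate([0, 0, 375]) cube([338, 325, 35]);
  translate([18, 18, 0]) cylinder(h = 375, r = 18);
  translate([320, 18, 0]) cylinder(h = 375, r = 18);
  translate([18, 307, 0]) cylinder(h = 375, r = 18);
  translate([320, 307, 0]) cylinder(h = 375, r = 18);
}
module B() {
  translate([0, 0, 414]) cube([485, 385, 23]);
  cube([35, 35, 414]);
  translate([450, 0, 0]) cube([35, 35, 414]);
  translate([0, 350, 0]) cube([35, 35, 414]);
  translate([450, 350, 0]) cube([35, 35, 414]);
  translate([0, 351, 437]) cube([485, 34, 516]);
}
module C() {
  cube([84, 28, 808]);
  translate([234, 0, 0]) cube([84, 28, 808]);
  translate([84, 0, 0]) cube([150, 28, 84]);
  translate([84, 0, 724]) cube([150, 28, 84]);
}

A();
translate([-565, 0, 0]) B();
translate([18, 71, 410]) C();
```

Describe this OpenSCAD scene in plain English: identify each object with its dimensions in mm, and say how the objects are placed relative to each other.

A is a four-legged stool. The seat is a 338×325×35 mm slab whose top surface is at z = 410 mm; four round legs, each 36 mm in diameter, run from the floor (z = 0) to the underside of the seat, each leg's axis is inset half a diameter from the nearest pair of seat edges (so the leg's bounding box is flush with the corner).

B is a chair. The seat is a 485×385×23 mm slab with its top at z = 437 mm, on four 35×35 mm corner legs (flush with the seat edges, standing on z = 0). A flat backrest 34 mm thick, 516 mm tall, spans the full seat width and rises from the seat top along its +y edge, rear face flush with the rear of the seat.

C is a picture frame with a 150×640 mm rectangular opening (x by z) and a uniform 84 mm border on every side. Frame depth is 28 mm along y. It is built from two vertical stiles running the full outside height and two horizontal rails spanning the gap between the stiles.

The chair is on the floor beside the stool on its −x side. The picture frame is on top of the stool.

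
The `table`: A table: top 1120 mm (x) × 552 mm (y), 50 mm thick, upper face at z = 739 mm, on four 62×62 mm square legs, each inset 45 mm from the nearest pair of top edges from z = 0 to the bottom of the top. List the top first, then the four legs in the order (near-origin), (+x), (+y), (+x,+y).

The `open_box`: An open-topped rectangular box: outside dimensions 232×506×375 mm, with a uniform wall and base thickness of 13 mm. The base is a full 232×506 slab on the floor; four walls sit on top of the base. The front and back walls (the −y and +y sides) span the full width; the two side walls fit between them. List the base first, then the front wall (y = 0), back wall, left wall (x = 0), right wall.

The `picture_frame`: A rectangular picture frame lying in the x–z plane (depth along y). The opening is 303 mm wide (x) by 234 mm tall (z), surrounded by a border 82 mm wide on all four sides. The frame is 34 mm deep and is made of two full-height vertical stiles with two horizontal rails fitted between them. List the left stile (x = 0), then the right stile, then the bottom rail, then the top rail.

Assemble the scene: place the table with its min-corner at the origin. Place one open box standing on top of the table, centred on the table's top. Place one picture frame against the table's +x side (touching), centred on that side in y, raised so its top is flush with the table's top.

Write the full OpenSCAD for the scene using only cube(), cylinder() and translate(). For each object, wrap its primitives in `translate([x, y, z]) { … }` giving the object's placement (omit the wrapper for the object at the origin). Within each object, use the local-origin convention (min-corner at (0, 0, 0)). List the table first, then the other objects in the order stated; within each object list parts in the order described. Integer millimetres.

translate([0, 0, 689]) cube([1120, 552, 50]);
translate([45, 45, 0]) cube([62, 62, 689]);
translate([1013, 45, 0]) cube([62, 62, 689]);
translate([45, 445, 0]) cube([62, 62, 689]);
translate([1013, 445, 0]) cube([62, 62, 689]);
translate([444, 23, 739]) {
  cube([232, 506, 13]);
  translate([0, 0, 13]) cube([232, 13, 362]);
  translate([0, 493, 13]) cube([232, 13, 362]);
  translate([0, 13, 13]) cube([13, 480, 362]);
  translate([219, 13, 13]) cube([13, 480, 362]);
}
translate([1120, 259, 341]) {
  cube([82, 34, 398]);
  translate([385, 0, 0]) cube([82, 34, 398]);
  translate([82, 0, 0]) cube([303, 34, 82]);
  translate([82, 0, 316]) cube([303, 34, 82]);
}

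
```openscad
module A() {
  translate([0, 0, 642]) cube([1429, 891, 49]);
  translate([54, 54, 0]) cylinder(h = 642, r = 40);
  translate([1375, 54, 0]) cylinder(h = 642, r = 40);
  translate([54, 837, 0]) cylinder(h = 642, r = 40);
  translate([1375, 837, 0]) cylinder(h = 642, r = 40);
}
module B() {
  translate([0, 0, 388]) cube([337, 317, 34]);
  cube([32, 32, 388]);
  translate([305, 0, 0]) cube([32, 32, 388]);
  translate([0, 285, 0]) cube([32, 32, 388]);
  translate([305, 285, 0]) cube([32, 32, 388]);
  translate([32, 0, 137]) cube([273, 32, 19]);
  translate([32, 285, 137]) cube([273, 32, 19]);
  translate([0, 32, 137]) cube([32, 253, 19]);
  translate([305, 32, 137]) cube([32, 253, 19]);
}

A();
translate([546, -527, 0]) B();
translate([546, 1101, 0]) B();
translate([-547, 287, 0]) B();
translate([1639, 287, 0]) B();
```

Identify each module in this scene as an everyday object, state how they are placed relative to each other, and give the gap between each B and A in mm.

Each stool's nearest face is 210 mm from the table's bounding box.

A is a table. B is a stool. Four stools sit around the table at the −y, +y, −x, +x sides. The gap between each stool and the table is 210 mm.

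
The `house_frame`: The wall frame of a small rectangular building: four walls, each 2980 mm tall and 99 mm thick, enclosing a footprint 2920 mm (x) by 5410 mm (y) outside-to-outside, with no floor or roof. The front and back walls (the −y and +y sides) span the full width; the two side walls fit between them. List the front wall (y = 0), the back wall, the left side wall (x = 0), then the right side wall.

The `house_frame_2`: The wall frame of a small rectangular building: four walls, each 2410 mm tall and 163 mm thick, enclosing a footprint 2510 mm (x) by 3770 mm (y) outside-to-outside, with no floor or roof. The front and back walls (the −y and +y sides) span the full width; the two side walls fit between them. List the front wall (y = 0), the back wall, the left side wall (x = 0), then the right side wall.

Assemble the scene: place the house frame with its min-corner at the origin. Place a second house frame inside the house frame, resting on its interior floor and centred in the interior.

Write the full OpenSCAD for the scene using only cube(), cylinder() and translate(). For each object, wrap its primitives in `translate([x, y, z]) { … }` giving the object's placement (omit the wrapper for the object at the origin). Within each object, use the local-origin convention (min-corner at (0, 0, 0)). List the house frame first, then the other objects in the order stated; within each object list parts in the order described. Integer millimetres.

cube([2920, 99, 2980]);
translate([0, 5311, 0]) cube([2920, 99, 2980]);
translate([0, 99, 0]) cube([99, 5212, 2980]);
translate([2821, 99, 0]) cube([99, 5212, 2980]);
translate([205, 820, 0]) {
  cube([2510, 163, 2410]);
  translate([0, 3607, 0]) cube([2510, 163, 2410]);
  translate([0, 163, 0]) cube([163, 3444, 2410]);
  translate([2347, 163, 0]) cube([163, 3444, 2410]);
}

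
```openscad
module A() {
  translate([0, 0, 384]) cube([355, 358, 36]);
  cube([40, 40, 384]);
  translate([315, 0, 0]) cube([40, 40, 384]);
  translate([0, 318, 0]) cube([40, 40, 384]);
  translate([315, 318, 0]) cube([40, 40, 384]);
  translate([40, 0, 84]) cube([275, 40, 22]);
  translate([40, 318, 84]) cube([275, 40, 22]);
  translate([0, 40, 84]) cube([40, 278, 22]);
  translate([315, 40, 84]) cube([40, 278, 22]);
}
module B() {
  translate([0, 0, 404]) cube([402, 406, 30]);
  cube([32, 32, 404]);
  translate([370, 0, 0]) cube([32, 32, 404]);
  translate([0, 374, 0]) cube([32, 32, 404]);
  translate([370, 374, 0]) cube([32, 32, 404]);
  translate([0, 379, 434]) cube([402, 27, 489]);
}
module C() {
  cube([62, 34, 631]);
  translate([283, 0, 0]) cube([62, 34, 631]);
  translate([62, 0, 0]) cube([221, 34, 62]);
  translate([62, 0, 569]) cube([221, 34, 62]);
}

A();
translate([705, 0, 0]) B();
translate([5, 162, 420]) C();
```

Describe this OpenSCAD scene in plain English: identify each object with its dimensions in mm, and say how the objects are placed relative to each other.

A is a four-legged stool. The seat is 355×358 mm, 36 mm thick, top at z = 420 mm. It stands on four square legs, each 40×40 mm in cross-section, from z = 0 to the seat underside, each flush with a corner of the seat. Four stretchers, 40 mm wide and 22 mm tall, connect adjacent legs with their undersides at z = 84 mm, each running between the inner faces of the legs it joins and aligned with the legs' outer faces on the other axis.

B is a chair: 402×406 mm seat, 30 mm thick, top at z = 434 mm, on four 32 mm square corner legs flush with the seat edges. A 27 mm thick backrest slab spans the full seat width, extending 489 mm above the seat top, its back face flush with the seat's +y edge.

C is a picture frame with a 221×507 mm rectangular opening (x by z) and a uniform 62 mm border on every side. Frame depth is 34 mm along y. It is built from two vertical stiles running the full outside height and two horizontal rails spanning the gap between the stiles.

The chair is on the floor beside the stool on its +x side. The picture frame is on top of the stool, centred.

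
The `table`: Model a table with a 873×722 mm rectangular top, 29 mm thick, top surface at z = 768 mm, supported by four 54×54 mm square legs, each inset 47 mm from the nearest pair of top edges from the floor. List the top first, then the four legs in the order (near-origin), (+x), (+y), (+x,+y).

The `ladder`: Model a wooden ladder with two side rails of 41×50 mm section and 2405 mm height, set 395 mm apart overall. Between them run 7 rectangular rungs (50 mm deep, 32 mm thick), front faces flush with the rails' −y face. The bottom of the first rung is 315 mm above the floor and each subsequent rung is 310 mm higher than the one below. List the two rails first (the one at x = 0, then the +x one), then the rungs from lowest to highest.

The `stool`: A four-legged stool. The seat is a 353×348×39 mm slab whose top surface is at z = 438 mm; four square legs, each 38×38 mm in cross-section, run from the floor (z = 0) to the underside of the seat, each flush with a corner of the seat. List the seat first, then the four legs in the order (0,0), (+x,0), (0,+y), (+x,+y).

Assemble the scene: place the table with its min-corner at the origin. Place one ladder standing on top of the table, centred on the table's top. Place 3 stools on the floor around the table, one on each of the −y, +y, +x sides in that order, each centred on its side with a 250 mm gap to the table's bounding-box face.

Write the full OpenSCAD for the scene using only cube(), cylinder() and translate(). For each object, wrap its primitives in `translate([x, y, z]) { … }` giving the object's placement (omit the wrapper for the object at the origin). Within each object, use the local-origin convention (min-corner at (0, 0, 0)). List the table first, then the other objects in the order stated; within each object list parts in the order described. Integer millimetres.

translate([0, 0, 739]) cube([873, 722, 29]);
translate([47, 47, 0]) cube([54, 54, 739]);
translate([772, 47, 0]) cube([54, 54, 739]);
translate([47, 621, 0]) cube([54, 54, 739]);
translate([772, 621, 0]) cube([54, 54, 739]);
translate([239, 336, 768]) {
  cube([41, 50, 2405]);
  translate([354, 0, 0]) cube([41, 50, 2405]);
  translate([41, 0, 315]) cube([313, 50, 32]);
  translate([41, 0, 625]) cube([313, 50, 32]);
  translate([41, 0, 935]) cube([313, 50, 32]);
  translate([41, 0, 1245]) cube([313, 50, 32]);
  translate([41, 0, 1555]) cube([313, 50, 32]);
  translate([41, 0, 1865]) cube([313, 50, 32]);
  translate([41, 0, 2175]) cube([313, 50, 32]);
}
translate([260, -598, 0]) {
  translate([0, 0, 399]) cube([353, 348, 39]);
  cube([38, 38, 399]);
  translate([315, 0, 0]) cube([38, 38, 399]);
  translate([0, 310, 0]) cube([38, 38, 399]);
  translate([315, 310, 0]) cube([38, 38, 399]);
}
translate([260, 972, 0]) {
  translate([0, 0, 399]) cube([353, 348, 39]);
  cube([38, 38, 399]);
  translate([315, 0, 0]) cube([38, 38, 399]);
  translate([0, 310, 0]) cube([38, 38, 399]);
  translate([315, 310, 0]) cube([38, 38, 399]);
}
translate([1123, 187, 0]) {
  translate([0, 0, 399]) cube([353, 348, 39]);
  cube([38, 38, 399]);
  translate([315, 0, 0]) cube([38, 38, 399]);
  translate([0, 310, 0]) cube([38, 38, 399]);
  translate([315, 310, 0]) cube([38, 38, 399]);
}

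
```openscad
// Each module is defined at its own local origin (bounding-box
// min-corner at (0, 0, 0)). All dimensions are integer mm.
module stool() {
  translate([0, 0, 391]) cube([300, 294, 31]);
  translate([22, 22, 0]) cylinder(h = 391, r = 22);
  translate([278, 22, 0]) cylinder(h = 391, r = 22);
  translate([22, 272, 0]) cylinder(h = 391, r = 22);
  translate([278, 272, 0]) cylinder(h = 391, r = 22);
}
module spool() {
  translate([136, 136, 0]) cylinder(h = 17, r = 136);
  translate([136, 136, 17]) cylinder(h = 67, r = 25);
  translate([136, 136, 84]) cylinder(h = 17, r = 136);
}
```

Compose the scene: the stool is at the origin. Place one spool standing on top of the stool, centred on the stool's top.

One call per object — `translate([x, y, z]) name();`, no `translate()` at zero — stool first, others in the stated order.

stool();
translate([14, 11, 422]) spool();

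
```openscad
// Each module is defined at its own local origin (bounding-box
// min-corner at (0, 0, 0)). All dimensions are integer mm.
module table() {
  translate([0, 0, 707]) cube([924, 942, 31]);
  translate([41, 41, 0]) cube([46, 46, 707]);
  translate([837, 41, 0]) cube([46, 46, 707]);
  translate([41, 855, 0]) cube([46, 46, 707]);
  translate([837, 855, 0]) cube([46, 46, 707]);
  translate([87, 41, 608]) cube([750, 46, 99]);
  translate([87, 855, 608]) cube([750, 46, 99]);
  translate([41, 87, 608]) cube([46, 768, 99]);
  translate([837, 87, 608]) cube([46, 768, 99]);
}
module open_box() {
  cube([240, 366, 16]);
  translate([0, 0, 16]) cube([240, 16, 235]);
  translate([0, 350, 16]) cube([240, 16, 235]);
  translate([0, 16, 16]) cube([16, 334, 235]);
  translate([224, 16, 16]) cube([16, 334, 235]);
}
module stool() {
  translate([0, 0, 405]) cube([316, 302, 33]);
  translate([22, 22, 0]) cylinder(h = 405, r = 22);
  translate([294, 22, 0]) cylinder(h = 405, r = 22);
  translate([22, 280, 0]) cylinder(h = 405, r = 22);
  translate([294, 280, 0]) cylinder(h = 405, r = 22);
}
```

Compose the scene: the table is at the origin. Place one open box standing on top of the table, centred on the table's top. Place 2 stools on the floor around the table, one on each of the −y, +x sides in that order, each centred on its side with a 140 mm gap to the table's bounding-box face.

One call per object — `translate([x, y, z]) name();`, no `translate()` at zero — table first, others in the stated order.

table();
translate([342, 288, 738]) open_box();
translate([304, -442, 0]) stool();
translate([1064, 320, 0]) stool();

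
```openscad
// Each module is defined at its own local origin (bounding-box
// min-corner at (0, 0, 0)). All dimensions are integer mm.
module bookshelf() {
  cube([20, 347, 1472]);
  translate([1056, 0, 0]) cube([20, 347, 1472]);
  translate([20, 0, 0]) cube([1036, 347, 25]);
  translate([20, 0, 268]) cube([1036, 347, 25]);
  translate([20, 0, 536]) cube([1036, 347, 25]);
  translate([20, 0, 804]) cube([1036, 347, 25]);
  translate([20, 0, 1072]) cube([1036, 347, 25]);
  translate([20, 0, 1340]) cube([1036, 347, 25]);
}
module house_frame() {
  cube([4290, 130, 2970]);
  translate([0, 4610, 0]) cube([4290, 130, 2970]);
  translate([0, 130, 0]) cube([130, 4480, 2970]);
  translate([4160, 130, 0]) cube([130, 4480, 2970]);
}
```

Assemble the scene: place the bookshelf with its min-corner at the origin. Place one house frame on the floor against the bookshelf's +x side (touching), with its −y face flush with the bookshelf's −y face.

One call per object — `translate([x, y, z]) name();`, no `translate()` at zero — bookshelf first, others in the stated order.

bookshelf();
translate([1076, 0, 0]) house_frame();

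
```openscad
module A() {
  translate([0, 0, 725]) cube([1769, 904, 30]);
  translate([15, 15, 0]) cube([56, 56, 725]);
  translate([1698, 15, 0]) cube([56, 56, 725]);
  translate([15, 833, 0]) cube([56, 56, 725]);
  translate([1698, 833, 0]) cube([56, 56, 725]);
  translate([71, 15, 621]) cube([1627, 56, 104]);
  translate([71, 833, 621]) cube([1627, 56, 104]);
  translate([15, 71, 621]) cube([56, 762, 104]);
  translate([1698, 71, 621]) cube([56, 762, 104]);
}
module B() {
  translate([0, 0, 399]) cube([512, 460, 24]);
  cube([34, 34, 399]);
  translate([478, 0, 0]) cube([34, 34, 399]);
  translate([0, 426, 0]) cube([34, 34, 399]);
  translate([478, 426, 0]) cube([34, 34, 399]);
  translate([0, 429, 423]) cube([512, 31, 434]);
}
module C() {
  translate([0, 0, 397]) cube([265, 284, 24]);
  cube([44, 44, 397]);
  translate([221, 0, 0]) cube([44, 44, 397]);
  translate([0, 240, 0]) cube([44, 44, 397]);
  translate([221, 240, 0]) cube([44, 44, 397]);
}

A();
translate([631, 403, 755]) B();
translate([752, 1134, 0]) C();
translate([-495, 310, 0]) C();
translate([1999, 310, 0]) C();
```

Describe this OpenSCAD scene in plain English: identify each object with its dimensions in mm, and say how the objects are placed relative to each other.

A is a table: top 1769 mm (x) × 904 mm (y), 30 mm thick, upper face at z = 755 mm, on four 56×56 mm square legs, each inset 15 mm from the nearest pair of top edges, running from z = 0 to the bottom of the top. Four apron rails, 56 mm thick and 104 mm tall, run between adjacent legs with their top edges flush with the underside of the top and their outer faces flush with the legs' outer faces.

B is a chair: 512×460 mm seat, 24 mm thick, top at z = 423 mm, on four 34 mm square corner legs flush with the seat edges. A 31 mm thick backrest slab spans the full seat width, extending 434 mm above the seat top, its back face flush with the seat's +y edge.

C is a simple wooden stool: a rectangular seat 265 mm (x) by 284 mm (y), 24 mm thick, top face at z = 421 mm, on four square legs, each 44×44 mm in cross-section. The legs rest on z = 0, each flush with a corner of the seat.

The chair is on top of the table. Three stools sit around the table at the +y, −x, +x sides.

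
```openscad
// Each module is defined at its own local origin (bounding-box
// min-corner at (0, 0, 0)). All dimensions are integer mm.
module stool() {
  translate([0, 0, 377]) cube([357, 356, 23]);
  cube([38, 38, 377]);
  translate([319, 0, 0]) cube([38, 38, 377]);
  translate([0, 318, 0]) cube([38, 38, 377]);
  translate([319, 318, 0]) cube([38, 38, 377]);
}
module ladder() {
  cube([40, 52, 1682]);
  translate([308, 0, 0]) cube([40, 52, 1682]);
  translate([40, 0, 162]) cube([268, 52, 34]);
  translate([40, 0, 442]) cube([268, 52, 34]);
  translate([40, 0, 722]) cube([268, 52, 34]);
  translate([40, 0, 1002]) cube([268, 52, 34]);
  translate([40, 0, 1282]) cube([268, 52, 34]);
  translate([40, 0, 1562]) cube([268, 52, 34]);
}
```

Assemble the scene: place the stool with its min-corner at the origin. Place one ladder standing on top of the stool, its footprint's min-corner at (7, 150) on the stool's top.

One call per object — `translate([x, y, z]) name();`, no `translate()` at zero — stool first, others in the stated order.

stool();
translate([7, 150, 400]) ladder();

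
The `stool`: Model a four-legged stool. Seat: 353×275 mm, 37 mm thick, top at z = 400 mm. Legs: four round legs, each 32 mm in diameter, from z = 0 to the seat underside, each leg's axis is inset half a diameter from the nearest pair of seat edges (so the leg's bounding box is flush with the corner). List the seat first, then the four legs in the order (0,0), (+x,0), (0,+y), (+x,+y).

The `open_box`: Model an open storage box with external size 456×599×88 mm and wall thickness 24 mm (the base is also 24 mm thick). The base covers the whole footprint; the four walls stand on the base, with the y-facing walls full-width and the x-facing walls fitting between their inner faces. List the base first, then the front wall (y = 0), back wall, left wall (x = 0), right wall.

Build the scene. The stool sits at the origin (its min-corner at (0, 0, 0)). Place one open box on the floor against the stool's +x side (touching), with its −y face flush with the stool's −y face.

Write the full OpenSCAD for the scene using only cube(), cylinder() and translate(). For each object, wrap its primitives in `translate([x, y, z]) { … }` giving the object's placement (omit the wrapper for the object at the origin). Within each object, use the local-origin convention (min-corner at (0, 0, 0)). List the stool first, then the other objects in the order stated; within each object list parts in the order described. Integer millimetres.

translate([0, 0, 363]) cube([353, 275, 37]);
translate([16, 16, 0]) cylinder(h = 363, r = 16);
translate([337, 16, 0]) cylinder(h = 363, r = 16);
translate([16, 259, 0]) cylinder(h = 363, r = 16);
translate([337, 259, 0]) cylinder(h = 363, r = 16);
translate([353, 0, 0]) {
  cube([456, 599, 24]);
  translate([0, 0, 24]) cube([456, 24, 64]);
  translate([0, 575, 24]) cube([456, 24, 64]);
  translate([0, 24, 24]) cube([24, 551, 64]);
  translate([432, 24, 24]) cube([24, 551, 64]);
}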